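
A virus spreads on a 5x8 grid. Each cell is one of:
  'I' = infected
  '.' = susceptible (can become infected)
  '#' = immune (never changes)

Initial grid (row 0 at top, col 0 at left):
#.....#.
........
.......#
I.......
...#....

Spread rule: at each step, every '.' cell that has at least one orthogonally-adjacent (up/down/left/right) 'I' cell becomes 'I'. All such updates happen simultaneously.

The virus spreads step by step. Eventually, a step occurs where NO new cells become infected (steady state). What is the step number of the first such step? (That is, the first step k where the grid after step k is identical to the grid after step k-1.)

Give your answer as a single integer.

Answer: 11

Derivation:
Step 0 (initial): 1 infected
Step 1: +3 new -> 4 infected
Step 2: +4 new -> 8 infected
Step 3: +4 new -> 12 infected
Step 4: +4 new -> 16 infected
Step 5: +5 new -> 21 infected
Step 6: +5 new -> 26 infected
Step 7: +5 new -> 31 infected
Step 8: +3 new -> 34 infected
Step 9: +1 new -> 35 infected
Step 10: +1 new -> 36 infected
Step 11: +0 new -> 36 infected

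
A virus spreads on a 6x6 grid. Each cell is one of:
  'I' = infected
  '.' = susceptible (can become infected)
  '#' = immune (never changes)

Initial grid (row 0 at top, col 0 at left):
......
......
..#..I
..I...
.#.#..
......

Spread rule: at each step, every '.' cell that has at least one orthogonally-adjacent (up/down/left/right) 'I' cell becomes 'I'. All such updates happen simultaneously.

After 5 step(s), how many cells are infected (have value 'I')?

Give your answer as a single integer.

Step 0 (initial): 2 infected
Step 1: +6 new -> 8 infected
Step 2: +8 new -> 16 infected
Step 3: +9 new -> 25 infected
Step 4: +6 new -> 31 infected
Step 5: +2 new -> 33 infected

Answer: 33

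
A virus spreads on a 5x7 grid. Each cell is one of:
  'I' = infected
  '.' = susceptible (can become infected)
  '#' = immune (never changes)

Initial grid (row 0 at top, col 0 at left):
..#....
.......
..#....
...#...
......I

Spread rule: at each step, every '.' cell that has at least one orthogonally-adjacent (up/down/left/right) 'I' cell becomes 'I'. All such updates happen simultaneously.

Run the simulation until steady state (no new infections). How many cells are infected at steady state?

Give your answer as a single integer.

Answer: 32

Derivation:
Step 0 (initial): 1 infected
Step 1: +2 new -> 3 infected
Step 2: +3 new -> 6 infected
Step 3: +4 new -> 10 infected
Step 4: +4 new -> 14 infected
Step 5: +5 new -> 19 infected
Step 6: +4 new -> 23 infected
Step 7: +4 new -> 27 infected
Step 8: +2 new -> 29 infected
Step 9: +2 new -> 31 infected
Step 10: +1 new -> 32 infected
Step 11: +0 new -> 32 infected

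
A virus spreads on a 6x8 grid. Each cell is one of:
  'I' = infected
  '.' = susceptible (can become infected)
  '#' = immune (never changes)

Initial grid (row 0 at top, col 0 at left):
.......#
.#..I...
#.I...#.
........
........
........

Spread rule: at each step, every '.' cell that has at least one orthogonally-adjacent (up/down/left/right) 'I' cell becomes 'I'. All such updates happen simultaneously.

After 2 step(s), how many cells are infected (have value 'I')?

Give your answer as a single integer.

Answer: 19

Derivation:
Step 0 (initial): 2 infected
Step 1: +8 new -> 10 infected
Step 2: +9 new -> 19 infected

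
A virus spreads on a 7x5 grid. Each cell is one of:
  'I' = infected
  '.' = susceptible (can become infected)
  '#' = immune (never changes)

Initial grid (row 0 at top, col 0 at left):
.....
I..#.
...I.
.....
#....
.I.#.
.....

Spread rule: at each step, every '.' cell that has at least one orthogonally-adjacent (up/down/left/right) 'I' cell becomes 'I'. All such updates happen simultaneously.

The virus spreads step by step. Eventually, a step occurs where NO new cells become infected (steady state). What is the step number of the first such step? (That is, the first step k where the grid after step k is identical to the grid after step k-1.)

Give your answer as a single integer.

Answer: 5

Derivation:
Step 0 (initial): 3 infected
Step 1: +10 new -> 13 infected
Step 2: +12 new -> 25 infected
Step 3: +4 new -> 29 infected
Step 4: +3 new -> 32 infected
Step 5: +0 new -> 32 infected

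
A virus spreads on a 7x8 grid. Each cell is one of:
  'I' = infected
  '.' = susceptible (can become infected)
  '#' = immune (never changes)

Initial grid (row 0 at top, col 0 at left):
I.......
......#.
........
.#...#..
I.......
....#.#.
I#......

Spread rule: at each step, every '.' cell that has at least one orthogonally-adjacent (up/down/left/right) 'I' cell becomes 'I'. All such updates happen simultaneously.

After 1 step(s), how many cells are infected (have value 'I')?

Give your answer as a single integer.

Answer: 8

Derivation:
Step 0 (initial): 3 infected
Step 1: +5 new -> 8 infected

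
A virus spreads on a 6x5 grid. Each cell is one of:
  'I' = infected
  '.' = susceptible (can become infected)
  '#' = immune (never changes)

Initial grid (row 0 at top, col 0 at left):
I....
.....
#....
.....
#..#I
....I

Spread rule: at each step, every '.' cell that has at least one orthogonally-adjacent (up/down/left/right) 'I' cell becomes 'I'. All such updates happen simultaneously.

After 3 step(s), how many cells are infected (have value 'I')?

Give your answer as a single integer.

Step 0 (initial): 3 infected
Step 1: +4 new -> 7 infected
Step 2: +5 new -> 12 infected
Step 3: +8 new -> 20 infected

Answer: 20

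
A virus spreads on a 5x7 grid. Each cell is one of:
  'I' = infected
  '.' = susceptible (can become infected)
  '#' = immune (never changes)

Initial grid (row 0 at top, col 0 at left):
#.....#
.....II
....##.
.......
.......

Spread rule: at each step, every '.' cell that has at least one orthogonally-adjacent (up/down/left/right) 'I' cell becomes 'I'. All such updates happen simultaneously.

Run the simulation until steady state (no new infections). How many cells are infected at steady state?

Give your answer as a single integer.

Answer: 31

Derivation:
Step 0 (initial): 2 infected
Step 1: +3 new -> 5 infected
Step 2: +3 new -> 8 infected
Step 3: +5 new -> 13 infected
Step 4: +6 new -> 19 infected
Step 5: +6 new -> 25 infected
Step 6: +3 new -> 28 infected
Step 7: +2 new -> 30 infected
Step 8: +1 new -> 31 infected
Step 9: +0 new -> 31 infected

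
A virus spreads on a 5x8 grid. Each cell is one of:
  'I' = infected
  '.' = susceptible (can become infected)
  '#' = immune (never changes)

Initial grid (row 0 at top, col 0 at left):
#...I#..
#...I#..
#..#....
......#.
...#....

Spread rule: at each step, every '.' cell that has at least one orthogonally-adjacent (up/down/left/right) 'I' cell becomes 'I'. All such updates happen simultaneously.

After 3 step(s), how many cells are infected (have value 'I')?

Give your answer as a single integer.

Answer: 16

Derivation:
Step 0 (initial): 2 infected
Step 1: +3 new -> 5 infected
Step 2: +4 new -> 9 infected
Step 3: +7 new -> 16 infected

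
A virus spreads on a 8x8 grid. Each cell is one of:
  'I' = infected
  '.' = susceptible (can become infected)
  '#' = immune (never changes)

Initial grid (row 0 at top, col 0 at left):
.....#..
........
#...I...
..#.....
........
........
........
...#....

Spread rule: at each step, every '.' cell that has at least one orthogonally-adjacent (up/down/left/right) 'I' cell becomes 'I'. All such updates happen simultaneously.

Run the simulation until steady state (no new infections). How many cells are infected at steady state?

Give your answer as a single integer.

Answer: 60

Derivation:
Step 0 (initial): 1 infected
Step 1: +4 new -> 5 infected
Step 2: +8 new -> 13 infected
Step 3: +9 new -> 22 infected
Step 4: +11 new -> 33 infected
Step 5: +11 new -> 44 infected
Step 6: +7 new -> 51 infected
Step 7: +5 new -> 56 infected
Step 8: +3 new -> 59 infected
Step 9: +1 new -> 60 infected
Step 10: +0 new -> 60 infected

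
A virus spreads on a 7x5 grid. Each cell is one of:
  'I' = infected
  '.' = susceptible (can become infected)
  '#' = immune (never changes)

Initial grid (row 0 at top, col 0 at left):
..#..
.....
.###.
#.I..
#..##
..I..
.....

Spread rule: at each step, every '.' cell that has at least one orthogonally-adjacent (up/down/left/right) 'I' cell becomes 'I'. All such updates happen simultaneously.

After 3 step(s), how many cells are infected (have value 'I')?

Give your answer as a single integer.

Answer: 17

Derivation:
Step 0 (initial): 2 infected
Step 1: +6 new -> 8 infected
Step 2: +6 new -> 14 infected
Step 3: +3 new -> 17 infected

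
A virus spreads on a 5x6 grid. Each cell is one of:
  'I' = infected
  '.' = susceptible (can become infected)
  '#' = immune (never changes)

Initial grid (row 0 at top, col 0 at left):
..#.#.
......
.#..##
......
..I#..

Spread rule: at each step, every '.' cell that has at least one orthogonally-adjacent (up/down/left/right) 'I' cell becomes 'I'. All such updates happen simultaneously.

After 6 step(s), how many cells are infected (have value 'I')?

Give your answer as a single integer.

Answer: 23

Derivation:
Step 0 (initial): 1 infected
Step 1: +2 new -> 3 infected
Step 2: +4 new -> 7 infected
Step 3: +4 new -> 11 infected
Step 4: +5 new -> 16 infected
Step 5: +5 new -> 21 infected
Step 6: +2 new -> 23 infected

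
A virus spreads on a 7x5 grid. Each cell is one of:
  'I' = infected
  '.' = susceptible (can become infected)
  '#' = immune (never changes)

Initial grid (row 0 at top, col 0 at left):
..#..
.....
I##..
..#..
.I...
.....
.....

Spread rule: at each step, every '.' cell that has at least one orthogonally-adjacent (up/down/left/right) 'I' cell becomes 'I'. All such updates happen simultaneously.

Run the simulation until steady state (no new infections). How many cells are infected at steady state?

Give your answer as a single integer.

Step 0 (initial): 2 infected
Step 1: +6 new -> 8 infected
Step 2: +6 new -> 14 infected
Step 3: +7 new -> 21 infected
Step 4: +5 new -> 26 infected
Step 5: +4 new -> 30 infected
Step 6: +1 new -> 31 infected
Step 7: +0 new -> 31 infected

Answer: 31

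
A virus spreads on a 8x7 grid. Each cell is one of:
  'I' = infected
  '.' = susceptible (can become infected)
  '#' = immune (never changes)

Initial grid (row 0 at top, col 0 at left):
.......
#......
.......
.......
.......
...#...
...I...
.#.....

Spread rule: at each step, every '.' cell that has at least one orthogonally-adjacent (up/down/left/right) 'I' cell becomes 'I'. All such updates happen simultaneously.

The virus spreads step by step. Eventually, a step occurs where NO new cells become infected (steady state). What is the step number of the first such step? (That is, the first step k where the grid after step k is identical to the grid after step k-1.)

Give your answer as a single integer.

Answer: 10

Derivation:
Step 0 (initial): 1 infected
Step 1: +3 new -> 4 infected
Step 2: +6 new -> 10 infected
Step 3: +7 new -> 17 infected
Step 4: +9 new -> 26 infected
Step 5: +7 new -> 33 infected
Step 6: +7 new -> 40 infected
Step 7: +7 new -> 47 infected
Step 8: +4 new -> 51 infected
Step 9: +2 new -> 53 infected
Step 10: +0 new -> 53 infected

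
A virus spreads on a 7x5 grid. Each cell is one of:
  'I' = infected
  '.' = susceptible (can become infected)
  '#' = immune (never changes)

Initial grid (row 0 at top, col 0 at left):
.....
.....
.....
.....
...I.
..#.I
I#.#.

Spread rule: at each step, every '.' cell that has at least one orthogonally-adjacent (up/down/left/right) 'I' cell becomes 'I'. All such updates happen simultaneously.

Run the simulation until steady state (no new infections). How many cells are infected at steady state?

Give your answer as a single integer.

Step 0 (initial): 3 infected
Step 1: +6 new -> 9 infected
Step 2: +6 new -> 15 infected
Step 3: +5 new -> 20 infected
Step 4: +5 new -> 25 infected
Step 5: +4 new -> 29 infected
Step 6: +2 new -> 31 infected
Step 7: +0 new -> 31 infected

Answer: 31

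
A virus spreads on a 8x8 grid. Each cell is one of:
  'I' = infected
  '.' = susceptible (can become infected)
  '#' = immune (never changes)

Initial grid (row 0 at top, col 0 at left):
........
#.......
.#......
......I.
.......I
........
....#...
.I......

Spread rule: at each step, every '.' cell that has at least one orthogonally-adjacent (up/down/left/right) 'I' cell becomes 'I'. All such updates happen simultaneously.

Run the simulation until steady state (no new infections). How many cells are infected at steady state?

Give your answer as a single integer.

Step 0 (initial): 3 infected
Step 1: +8 new -> 11 infected
Step 2: +11 new -> 22 infected
Step 3: +14 new -> 36 infected
Step 4: +14 new -> 50 infected
Step 5: +4 new -> 54 infected
Step 6: +3 new -> 57 infected
Step 7: +2 new -> 59 infected
Step 8: +1 new -> 60 infected
Step 9: +1 new -> 61 infected
Step 10: +0 new -> 61 infected

Answer: 61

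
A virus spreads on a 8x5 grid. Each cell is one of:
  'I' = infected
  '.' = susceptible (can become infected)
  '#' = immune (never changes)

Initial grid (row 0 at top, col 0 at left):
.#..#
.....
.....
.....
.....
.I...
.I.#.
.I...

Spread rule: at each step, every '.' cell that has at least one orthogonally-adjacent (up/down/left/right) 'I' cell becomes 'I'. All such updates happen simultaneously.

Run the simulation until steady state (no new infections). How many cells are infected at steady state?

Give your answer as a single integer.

Step 0 (initial): 3 infected
Step 1: +7 new -> 10 infected
Step 2: +5 new -> 15 infected
Step 3: +6 new -> 21 infected
Step 4: +6 new -> 27 infected
Step 5: +4 new -> 31 infected
Step 6: +4 new -> 35 infected
Step 7: +2 new -> 37 infected
Step 8: +0 new -> 37 infected

Answer: 37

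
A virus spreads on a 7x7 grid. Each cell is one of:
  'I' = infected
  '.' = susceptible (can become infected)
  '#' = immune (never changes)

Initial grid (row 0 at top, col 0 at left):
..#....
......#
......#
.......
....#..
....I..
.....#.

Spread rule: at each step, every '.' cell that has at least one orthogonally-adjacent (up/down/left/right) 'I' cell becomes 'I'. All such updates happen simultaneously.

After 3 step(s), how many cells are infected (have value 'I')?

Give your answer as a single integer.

Step 0 (initial): 1 infected
Step 1: +3 new -> 4 infected
Step 2: +5 new -> 9 infected
Step 3: +7 new -> 16 infected

Answer: 16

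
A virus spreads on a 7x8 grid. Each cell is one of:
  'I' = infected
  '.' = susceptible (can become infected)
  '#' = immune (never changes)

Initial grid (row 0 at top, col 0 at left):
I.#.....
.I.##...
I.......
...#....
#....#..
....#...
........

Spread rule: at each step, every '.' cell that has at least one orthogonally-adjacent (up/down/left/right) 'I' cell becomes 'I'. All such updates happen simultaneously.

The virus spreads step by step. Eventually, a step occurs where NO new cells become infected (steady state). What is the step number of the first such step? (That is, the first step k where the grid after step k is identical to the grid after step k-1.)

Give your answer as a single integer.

Step 0 (initial): 3 infected
Step 1: +5 new -> 8 infected
Step 2: +2 new -> 10 infected
Step 3: +3 new -> 13 infected
Step 4: +3 new -> 16 infected
Step 5: +6 new -> 22 infected
Step 6: +7 new -> 29 infected
Step 7: +5 new -> 34 infected
Step 8: +6 new -> 40 infected
Step 9: +5 new -> 45 infected
Step 10: +3 new -> 48 infected
Step 11: +1 new -> 49 infected
Step 12: +0 new -> 49 infected

Answer: 12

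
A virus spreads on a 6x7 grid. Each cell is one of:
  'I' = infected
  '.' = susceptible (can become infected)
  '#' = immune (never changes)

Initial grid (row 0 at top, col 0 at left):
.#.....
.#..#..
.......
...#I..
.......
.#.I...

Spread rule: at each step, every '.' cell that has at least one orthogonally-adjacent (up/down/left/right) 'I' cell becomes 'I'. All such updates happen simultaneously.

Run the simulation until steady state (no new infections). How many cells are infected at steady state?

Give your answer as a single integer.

Step 0 (initial): 2 infected
Step 1: +6 new -> 8 infected
Step 2: +6 new -> 14 infected
Step 3: +8 new -> 22 infected
Step 4: +7 new -> 29 infected
Step 5: +6 new -> 35 infected
Step 6: +1 new -> 36 infected
Step 7: +1 new -> 37 infected
Step 8: +0 new -> 37 infected

Answer: 37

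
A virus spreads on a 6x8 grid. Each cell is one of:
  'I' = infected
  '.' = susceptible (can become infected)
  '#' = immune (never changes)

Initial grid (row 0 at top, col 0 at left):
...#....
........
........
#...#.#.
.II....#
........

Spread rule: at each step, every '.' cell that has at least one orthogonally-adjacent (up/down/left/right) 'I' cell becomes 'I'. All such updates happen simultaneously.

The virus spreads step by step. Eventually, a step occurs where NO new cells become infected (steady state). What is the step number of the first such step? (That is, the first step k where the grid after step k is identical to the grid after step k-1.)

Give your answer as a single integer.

Step 0 (initial): 2 infected
Step 1: +6 new -> 8 infected
Step 2: +6 new -> 14 infected
Step 3: +6 new -> 20 infected
Step 4: +8 new -> 28 infected
Step 5: +4 new -> 32 infected
Step 6: +4 new -> 36 infected
Step 7: +3 new -> 39 infected
Step 8: +3 new -> 42 infected
Step 9: +1 new -> 43 infected
Step 10: +0 new -> 43 infected

Answer: 10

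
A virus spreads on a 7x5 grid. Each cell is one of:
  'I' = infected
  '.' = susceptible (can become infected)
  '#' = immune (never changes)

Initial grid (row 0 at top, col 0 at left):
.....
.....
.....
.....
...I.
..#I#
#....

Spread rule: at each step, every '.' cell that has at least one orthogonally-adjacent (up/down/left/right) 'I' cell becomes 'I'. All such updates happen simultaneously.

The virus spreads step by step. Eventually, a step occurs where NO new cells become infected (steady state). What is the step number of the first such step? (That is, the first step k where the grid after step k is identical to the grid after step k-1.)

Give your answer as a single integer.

Step 0 (initial): 2 infected
Step 1: +4 new -> 6 infected
Step 2: +6 new -> 12 infected
Step 3: +7 new -> 19 infected
Step 4: +6 new -> 25 infected
Step 5: +4 new -> 29 infected
Step 6: +2 new -> 31 infected
Step 7: +1 new -> 32 infected
Step 8: +0 new -> 32 infected

Answer: 8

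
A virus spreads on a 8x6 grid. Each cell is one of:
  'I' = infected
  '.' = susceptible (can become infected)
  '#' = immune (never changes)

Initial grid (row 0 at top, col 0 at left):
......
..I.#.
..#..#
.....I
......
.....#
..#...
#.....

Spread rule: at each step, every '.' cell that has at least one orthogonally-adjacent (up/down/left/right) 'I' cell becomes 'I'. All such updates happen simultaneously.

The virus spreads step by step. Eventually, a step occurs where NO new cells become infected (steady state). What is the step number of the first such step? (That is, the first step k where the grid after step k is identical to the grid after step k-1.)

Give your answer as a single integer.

Answer: 8

Derivation:
Step 0 (initial): 2 infected
Step 1: +5 new -> 7 infected
Step 2: +8 new -> 15 infected
Step 3: +7 new -> 22 infected
Step 4: +6 new -> 28 infected
Step 5: +7 new -> 35 infected
Step 6: +4 new -> 39 infected
Step 7: +3 new -> 42 infected
Step 8: +0 new -> 42 infected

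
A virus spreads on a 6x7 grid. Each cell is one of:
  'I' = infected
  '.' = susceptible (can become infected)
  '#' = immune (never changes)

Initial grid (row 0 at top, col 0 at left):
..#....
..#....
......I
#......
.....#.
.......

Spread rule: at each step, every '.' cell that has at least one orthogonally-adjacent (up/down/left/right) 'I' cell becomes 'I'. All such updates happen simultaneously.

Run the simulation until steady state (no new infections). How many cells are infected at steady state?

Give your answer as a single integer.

Step 0 (initial): 1 infected
Step 1: +3 new -> 4 infected
Step 2: +5 new -> 9 infected
Step 3: +5 new -> 14 infected
Step 4: +6 new -> 20 infected
Step 5: +5 new -> 25 infected
Step 6: +5 new -> 30 infected
Step 7: +4 new -> 34 infected
Step 8: +3 new -> 37 infected
Step 9: +1 new -> 38 infected
Step 10: +0 new -> 38 infected

Answer: 38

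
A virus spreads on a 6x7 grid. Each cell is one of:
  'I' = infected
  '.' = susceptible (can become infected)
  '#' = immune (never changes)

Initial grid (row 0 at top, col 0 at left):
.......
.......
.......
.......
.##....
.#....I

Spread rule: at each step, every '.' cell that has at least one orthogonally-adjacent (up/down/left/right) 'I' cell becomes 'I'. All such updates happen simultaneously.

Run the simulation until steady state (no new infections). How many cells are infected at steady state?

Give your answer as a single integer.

Answer: 39

Derivation:
Step 0 (initial): 1 infected
Step 1: +2 new -> 3 infected
Step 2: +3 new -> 6 infected
Step 3: +4 new -> 10 infected
Step 4: +5 new -> 15 infected
Step 5: +4 new -> 19 infected
Step 6: +4 new -> 23 infected
Step 7: +4 new -> 27 infected
Step 8: +4 new -> 31 infected
Step 9: +4 new -> 35 infected
Step 10: +3 new -> 38 infected
Step 11: +1 new -> 39 infected
Step 12: +0 new -> 39 infected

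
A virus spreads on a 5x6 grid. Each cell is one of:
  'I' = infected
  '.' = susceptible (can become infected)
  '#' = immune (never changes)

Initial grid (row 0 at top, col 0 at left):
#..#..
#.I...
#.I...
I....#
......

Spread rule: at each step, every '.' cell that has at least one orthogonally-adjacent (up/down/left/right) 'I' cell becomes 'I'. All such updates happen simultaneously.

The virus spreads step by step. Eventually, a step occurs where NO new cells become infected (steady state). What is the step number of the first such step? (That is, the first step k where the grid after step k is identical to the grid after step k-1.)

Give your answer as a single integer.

Step 0 (initial): 3 infected
Step 1: +8 new -> 11 infected
Step 2: +6 new -> 17 infected
Step 3: +5 new -> 22 infected
Step 4: +2 new -> 24 infected
Step 5: +1 new -> 25 infected
Step 6: +0 new -> 25 infected

Answer: 6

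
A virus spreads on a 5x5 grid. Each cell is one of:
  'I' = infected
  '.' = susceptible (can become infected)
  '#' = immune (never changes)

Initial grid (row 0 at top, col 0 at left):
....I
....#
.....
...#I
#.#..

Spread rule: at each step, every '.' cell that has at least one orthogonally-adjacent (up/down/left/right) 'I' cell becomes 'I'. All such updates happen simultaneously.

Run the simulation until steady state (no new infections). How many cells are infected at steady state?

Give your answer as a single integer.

Answer: 21

Derivation:
Step 0 (initial): 2 infected
Step 1: +3 new -> 5 infected
Step 2: +4 new -> 9 infected
Step 3: +3 new -> 12 infected
Step 4: +4 new -> 16 infected
Step 5: +3 new -> 19 infected
Step 6: +2 new -> 21 infected
Step 7: +0 new -> 21 infected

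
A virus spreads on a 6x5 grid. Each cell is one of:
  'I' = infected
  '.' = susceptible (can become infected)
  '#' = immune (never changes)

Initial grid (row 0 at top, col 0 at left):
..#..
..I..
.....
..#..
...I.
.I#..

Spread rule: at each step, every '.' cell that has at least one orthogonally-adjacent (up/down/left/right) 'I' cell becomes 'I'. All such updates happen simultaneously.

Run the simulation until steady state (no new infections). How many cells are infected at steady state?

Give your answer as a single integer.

Answer: 27

Derivation:
Step 0 (initial): 3 infected
Step 1: +9 new -> 12 infected
Step 2: +10 new -> 22 infected
Step 3: +5 new -> 27 infected
Step 4: +0 new -> 27 infected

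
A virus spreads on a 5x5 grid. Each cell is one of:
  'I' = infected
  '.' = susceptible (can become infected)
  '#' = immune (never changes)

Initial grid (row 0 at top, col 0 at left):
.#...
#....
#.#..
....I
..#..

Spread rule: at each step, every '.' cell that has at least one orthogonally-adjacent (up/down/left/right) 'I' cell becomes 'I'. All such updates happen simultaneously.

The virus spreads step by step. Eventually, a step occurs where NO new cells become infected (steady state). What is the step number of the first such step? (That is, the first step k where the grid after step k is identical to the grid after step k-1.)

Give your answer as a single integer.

Answer: 6

Derivation:
Step 0 (initial): 1 infected
Step 1: +3 new -> 4 infected
Step 2: +4 new -> 8 infected
Step 3: +3 new -> 11 infected
Step 4: +5 new -> 16 infected
Step 5: +3 new -> 19 infected
Step 6: +0 new -> 19 infected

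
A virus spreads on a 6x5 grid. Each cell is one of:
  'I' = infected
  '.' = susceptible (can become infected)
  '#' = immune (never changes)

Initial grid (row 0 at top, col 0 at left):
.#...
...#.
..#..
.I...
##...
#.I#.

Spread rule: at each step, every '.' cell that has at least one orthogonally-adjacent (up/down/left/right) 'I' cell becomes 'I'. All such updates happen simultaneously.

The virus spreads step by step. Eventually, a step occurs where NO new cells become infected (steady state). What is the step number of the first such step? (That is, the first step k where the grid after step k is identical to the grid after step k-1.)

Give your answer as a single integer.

Step 0 (initial): 2 infected
Step 1: +5 new -> 7 infected
Step 2: +4 new -> 11 infected
Step 3: +5 new -> 16 infected
Step 4: +4 new -> 20 infected
Step 5: +2 new -> 22 infected
Step 6: +1 new -> 23 infected
Step 7: +0 new -> 23 infected

Answer: 7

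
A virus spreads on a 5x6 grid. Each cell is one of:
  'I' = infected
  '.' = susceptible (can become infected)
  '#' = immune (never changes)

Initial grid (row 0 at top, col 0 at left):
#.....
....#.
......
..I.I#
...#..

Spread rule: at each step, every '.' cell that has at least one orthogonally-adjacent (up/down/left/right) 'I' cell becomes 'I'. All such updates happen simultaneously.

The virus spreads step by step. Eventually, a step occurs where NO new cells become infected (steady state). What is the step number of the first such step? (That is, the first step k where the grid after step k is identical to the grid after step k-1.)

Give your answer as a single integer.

Step 0 (initial): 2 infected
Step 1: +6 new -> 8 infected
Step 2: +7 new -> 15 infected
Step 3: +6 new -> 21 infected
Step 4: +4 new -> 25 infected
Step 5: +1 new -> 26 infected
Step 6: +0 new -> 26 infected

Answer: 6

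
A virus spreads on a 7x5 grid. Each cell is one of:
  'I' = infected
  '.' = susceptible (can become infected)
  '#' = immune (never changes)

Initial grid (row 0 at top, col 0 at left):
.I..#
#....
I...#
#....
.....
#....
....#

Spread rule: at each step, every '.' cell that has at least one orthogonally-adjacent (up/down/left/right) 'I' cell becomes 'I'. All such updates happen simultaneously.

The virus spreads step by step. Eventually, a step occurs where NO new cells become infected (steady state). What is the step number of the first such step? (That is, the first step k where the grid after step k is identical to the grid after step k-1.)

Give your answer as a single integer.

Step 0 (initial): 2 infected
Step 1: +4 new -> 6 infected
Step 2: +4 new -> 10 infected
Step 3: +4 new -> 14 infected
Step 4: +5 new -> 19 infected
Step 5: +4 new -> 23 infected
Step 6: +4 new -> 27 infected
Step 7: +2 new -> 29 infected
Step 8: +0 new -> 29 infected

Answer: 8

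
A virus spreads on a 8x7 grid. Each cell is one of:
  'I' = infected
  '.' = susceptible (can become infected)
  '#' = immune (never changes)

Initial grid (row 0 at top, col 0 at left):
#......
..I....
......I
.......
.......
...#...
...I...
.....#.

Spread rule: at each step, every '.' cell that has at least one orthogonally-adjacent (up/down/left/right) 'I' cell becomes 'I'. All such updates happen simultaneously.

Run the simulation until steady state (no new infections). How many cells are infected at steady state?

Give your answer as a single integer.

Step 0 (initial): 3 infected
Step 1: +10 new -> 13 infected
Step 2: +18 new -> 31 infected
Step 3: +15 new -> 46 infected
Step 4: +6 new -> 52 infected
Step 5: +1 new -> 53 infected
Step 6: +0 new -> 53 infected

Answer: 53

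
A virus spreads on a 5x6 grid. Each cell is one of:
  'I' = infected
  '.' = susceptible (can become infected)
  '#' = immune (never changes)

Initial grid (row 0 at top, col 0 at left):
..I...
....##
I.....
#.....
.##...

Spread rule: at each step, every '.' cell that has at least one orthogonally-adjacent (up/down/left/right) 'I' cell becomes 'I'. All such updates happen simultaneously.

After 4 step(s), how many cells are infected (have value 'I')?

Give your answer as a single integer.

Answer: 18

Derivation:
Step 0 (initial): 2 infected
Step 1: +5 new -> 7 infected
Step 2: +6 new -> 13 infected
Step 3: +3 new -> 16 infected
Step 4: +2 new -> 18 infected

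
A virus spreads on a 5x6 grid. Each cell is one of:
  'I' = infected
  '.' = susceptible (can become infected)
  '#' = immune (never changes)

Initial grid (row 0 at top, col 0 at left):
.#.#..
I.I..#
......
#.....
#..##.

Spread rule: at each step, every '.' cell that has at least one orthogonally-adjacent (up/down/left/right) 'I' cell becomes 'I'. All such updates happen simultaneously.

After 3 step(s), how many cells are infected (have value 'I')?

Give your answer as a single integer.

Step 0 (initial): 2 infected
Step 1: +6 new -> 8 infected
Step 2: +4 new -> 12 infected
Step 3: +5 new -> 17 infected

Answer: 17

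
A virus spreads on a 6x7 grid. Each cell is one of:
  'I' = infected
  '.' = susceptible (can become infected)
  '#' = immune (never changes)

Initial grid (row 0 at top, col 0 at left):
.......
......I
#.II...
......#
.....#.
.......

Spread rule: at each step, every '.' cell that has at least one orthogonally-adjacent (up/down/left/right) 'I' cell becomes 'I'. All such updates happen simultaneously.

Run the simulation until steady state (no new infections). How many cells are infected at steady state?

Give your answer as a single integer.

Step 0 (initial): 3 infected
Step 1: +9 new -> 12 infected
Step 2: +10 new -> 22 infected
Step 3: +9 new -> 31 infected
Step 4: +4 new -> 35 infected
Step 5: +2 new -> 37 infected
Step 6: +1 new -> 38 infected
Step 7: +1 new -> 39 infected
Step 8: +0 new -> 39 infected

Answer: 39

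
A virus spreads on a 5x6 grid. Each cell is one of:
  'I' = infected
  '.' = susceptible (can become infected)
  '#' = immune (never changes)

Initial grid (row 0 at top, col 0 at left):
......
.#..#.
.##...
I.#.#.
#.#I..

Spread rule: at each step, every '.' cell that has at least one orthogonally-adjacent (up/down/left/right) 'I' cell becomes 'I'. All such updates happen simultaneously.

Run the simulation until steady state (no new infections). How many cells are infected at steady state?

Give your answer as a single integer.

Answer: 22

Derivation:
Step 0 (initial): 2 infected
Step 1: +4 new -> 6 infected
Step 2: +4 new -> 10 infected
Step 3: +4 new -> 14 infected
Step 4: +4 new -> 18 infected
Step 5: +3 new -> 21 infected
Step 6: +1 new -> 22 infected
Step 7: +0 new -> 22 infected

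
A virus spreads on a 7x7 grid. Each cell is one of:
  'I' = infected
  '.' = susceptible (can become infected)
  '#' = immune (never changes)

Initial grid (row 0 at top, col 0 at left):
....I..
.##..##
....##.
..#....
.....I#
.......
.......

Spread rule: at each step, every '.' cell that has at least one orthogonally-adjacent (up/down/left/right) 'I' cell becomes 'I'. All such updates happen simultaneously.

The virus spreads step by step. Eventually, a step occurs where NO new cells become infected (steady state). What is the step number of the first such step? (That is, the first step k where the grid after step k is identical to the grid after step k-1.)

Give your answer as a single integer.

Step 0 (initial): 2 infected
Step 1: +6 new -> 8 infected
Step 2: +9 new -> 17 infected
Step 3: +8 new -> 25 infected
Step 4: +5 new -> 30 infected
Step 5: +6 new -> 36 infected
Step 6: +4 new -> 40 infected
Step 7: +1 new -> 41 infected
Step 8: +0 new -> 41 infected

Answer: 8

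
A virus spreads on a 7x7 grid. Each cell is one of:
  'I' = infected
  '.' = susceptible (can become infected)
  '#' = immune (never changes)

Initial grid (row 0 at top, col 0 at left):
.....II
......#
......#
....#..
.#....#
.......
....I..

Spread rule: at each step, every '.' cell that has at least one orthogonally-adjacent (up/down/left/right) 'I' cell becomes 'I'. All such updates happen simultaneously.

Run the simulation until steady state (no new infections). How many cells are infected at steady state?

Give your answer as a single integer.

Step 0 (initial): 3 infected
Step 1: +5 new -> 8 infected
Step 2: +8 new -> 16 infected
Step 3: +9 new -> 25 infected
Step 4: +8 new -> 33 infected
Step 5: +5 new -> 38 infected
Step 6: +4 new -> 42 infected
Step 7: +2 new -> 44 infected
Step 8: +0 new -> 44 infected

Answer: 44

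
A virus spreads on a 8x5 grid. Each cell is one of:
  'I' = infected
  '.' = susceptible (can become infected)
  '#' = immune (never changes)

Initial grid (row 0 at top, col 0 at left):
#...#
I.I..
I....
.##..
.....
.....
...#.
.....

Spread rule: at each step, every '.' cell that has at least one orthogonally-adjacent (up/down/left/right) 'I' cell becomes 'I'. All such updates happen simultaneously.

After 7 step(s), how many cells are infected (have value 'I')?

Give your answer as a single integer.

Step 0 (initial): 3 infected
Step 1: +6 new -> 9 infected
Step 2: +5 new -> 14 infected
Step 3: +4 new -> 18 infected
Step 4: +5 new -> 23 infected
Step 5: +5 new -> 28 infected
Step 6: +3 new -> 31 infected
Step 7: +2 new -> 33 infected

Answer: 33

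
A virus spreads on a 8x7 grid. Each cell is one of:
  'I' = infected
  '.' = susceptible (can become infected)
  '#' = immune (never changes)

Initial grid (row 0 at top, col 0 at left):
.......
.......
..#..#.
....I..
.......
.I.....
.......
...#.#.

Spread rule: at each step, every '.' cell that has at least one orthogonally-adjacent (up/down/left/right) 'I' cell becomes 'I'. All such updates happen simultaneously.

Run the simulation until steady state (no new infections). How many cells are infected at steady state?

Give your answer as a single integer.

Step 0 (initial): 2 infected
Step 1: +8 new -> 10 infected
Step 2: +14 new -> 24 infected
Step 3: +12 new -> 36 infected
Step 4: +9 new -> 45 infected
Step 5: +5 new -> 50 infected
Step 6: +2 new -> 52 infected
Step 7: +0 new -> 52 infected

Answer: 52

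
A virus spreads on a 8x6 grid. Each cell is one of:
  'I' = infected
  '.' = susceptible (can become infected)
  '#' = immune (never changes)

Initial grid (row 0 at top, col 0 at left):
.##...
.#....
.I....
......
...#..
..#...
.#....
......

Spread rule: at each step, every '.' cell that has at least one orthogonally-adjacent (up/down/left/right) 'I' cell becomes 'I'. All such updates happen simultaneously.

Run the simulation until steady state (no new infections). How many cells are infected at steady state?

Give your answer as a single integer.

Answer: 42

Derivation:
Step 0 (initial): 1 infected
Step 1: +3 new -> 4 infected
Step 2: +6 new -> 10 infected
Step 3: +7 new -> 17 infected
Step 4: +5 new -> 22 infected
Step 5: +5 new -> 27 infected
Step 6: +4 new -> 31 infected
Step 7: +4 new -> 35 infected
Step 8: +4 new -> 39 infected
Step 9: +3 new -> 42 infected
Step 10: +0 new -> 42 infected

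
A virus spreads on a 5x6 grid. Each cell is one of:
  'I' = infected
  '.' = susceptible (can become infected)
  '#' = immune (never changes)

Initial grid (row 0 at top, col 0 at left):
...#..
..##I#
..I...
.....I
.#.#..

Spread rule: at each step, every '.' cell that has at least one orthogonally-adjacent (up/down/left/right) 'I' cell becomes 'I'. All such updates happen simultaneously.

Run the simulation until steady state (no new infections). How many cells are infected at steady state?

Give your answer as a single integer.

Answer: 24

Derivation:
Step 0 (initial): 3 infected
Step 1: +8 new -> 11 infected
Step 2: +7 new -> 18 infected
Step 3: +3 new -> 21 infected
Step 4: +3 new -> 24 infected
Step 5: +0 new -> 24 infected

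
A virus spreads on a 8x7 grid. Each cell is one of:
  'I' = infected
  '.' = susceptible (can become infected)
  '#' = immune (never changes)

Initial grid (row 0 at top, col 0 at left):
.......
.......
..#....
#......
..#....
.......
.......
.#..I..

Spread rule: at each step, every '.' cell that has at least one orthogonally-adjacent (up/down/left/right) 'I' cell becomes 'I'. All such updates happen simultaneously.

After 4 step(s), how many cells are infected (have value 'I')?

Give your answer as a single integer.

Step 0 (initial): 1 infected
Step 1: +3 new -> 4 infected
Step 2: +5 new -> 9 infected
Step 3: +5 new -> 14 infected
Step 4: +6 new -> 20 infected

Answer: 20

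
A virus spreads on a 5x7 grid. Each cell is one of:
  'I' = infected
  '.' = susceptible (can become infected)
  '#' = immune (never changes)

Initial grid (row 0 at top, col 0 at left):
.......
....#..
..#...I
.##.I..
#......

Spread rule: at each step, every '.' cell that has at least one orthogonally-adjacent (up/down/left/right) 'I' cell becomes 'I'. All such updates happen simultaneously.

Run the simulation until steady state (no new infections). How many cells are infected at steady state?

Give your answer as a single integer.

Answer: 30

Derivation:
Step 0 (initial): 2 infected
Step 1: +7 new -> 9 infected
Step 2: +6 new -> 15 infected
Step 3: +3 new -> 18 infected
Step 4: +4 new -> 22 infected
Step 5: +2 new -> 24 infected
Step 6: +3 new -> 27 infected
Step 7: +2 new -> 29 infected
Step 8: +1 new -> 30 infected
Step 9: +0 new -> 30 infected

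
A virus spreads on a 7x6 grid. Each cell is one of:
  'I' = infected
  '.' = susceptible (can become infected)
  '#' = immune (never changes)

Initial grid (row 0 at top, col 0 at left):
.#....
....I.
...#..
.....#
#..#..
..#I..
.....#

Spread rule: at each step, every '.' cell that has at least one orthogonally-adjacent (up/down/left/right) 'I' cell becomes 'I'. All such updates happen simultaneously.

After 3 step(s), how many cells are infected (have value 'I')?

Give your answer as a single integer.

Step 0 (initial): 2 infected
Step 1: +6 new -> 8 infected
Step 2: +9 new -> 17 infected
Step 3: +6 new -> 23 infected

Answer: 23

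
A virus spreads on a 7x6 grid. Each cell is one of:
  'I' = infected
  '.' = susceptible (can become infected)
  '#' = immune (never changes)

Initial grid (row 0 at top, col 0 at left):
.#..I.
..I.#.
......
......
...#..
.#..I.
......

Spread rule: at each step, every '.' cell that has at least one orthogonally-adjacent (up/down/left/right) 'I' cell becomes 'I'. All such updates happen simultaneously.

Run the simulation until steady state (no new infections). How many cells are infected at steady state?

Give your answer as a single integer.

Step 0 (initial): 3 infected
Step 1: +10 new -> 13 infected
Step 2: +10 new -> 23 infected
Step 3: +9 new -> 32 infected
Step 4: +3 new -> 35 infected
Step 5: +2 new -> 37 infected
Step 6: +1 new -> 38 infected
Step 7: +0 new -> 38 infected

Answer: 38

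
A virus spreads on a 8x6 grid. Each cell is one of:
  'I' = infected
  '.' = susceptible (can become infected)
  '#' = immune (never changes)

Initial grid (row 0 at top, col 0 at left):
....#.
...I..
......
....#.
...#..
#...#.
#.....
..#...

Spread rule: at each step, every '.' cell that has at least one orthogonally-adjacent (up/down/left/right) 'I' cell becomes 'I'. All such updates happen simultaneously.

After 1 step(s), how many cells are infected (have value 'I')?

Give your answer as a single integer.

Step 0 (initial): 1 infected
Step 1: +4 new -> 5 infected

Answer: 5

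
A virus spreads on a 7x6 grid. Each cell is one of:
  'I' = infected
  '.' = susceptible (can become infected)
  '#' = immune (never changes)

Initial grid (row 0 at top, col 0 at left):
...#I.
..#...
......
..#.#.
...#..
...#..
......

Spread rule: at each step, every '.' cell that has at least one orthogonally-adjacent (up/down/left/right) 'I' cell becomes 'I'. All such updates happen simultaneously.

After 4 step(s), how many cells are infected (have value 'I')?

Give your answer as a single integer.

Answer: 11

Derivation:
Step 0 (initial): 1 infected
Step 1: +2 new -> 3 infected
Step 2: +3 new -> 6 infected
Step 3: +2 new -> 8 infected
Step 4: +3 new -> 11 infected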